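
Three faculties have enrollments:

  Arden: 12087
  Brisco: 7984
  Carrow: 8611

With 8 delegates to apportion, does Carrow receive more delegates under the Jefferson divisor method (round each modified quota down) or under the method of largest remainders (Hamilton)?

Hamilton

Jefferson: Arden 4, Brisco 2, Carrow 2.
Hamilton: Arden 3, Brisco 2, Carrow 3.
Carrow gets 2 under Jefferson and 3 under Hamilton.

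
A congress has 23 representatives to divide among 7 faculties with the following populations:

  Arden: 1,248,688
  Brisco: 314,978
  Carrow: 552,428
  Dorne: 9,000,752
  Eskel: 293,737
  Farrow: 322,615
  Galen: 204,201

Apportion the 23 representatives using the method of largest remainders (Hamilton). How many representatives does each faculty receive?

Total 11937399; standard divisor 11937399/23 ≈ 519017.348.
Standard quotas: Arden 2.4059, Brisco 0.6069, Carrow 1.0644, Dorne 17.3419, Eskel 0.5659, Farrow 0.6216, Galen 0.3934.
Lower quotas: Arden 2, Brisco 0, Carrow 1, Dorne 17, Eskel 0, Farrow 0, Galen 0 (sum 20, leaving 3 seats).
Remainders in descending order: Farrow 0.6216, Brisco 0.6069, Eskel 0.5659, Arden 0.4059, Galen 0.3934, Dorne 0.3419, Carrow 0.0644.
The surplus seats go to Farrow, Brisco, Eskel.

Arden 2, Brisco 1, Carrow 1, Dorne 17, Eskel 1, Farrow 1, Galen 0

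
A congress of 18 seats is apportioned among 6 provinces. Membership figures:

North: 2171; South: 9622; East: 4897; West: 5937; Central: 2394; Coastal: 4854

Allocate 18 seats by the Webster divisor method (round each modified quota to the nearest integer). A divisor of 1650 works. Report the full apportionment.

With modified divisor 1650: modified quotas North 1.316, South 5.832, East 2.968, West 3.598, Central 1.451, Coastal 2.942.
Rounding to the nearest integer: North 1, South 6, East 3, West 4, Central 1, Coastal 3 (total 18).

North=1, South=6, East=3, West=4, Central=1, Coastal=3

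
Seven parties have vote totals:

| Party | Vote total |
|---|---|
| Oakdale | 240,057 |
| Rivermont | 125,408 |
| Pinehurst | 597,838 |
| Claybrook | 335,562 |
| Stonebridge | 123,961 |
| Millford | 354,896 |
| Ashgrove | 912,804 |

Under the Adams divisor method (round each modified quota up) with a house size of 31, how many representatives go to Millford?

Standard divisor 2690526/31 ≈ 86791.161; standard quotas: Oakdale 2.766, Rivermont 1.445, Pinehurst 6.888, Claybrook 3.866, Stonebridge 1.428, Millford 4.089, Ashgrove 10.517.
Rounding up gives 3, 2, 7, 4, 2, 5, 11 = 34 seats, so the divisor must be adjusted.
With modified divisor 100500: modified quotas Oakdale 2.389, Rivermont 1.248, Pinehurst 5.949, Claybrook 3.339, Stonebridge 1.233, Millford 3.531, Ashgrove 9.083.
Rounding up: Oakdale 3, Rivermont 2, Pinehurst 6, Claybrook 4, Stonebridge 2, Millford 4, Ashgrove 10 (total 31).
Millford receives 4.

4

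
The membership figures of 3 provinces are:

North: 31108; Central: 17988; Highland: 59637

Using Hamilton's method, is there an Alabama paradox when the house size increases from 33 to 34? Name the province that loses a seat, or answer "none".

At 33 seats: North 9, Central 6, Highland 18.
At 34 seats: North 10, Central 5, Highland 19.
Central drops from 6 to 5.

Central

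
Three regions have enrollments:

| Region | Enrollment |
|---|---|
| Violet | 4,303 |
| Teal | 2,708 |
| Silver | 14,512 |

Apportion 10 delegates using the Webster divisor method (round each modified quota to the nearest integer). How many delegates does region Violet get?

Standard divisor 21523/10 ≈ 2152.3; standard quotas: Violet 1.999, Teal 1.258, Silver 6.743.
Rounding to the nearest integer gives Violet 2, Teal 1, Silver 7 — total 10, matching the house size, so no adjustment is needed.
Violet receives 2.

2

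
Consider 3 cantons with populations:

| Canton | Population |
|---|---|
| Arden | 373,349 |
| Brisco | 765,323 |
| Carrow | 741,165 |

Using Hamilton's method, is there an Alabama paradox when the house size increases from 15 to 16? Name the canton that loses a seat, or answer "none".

At 15 seats: Arden 3, Brisco 6, Carrow 6.
At 16 seats: Arden 3, Brisco 7, Carrow 6.
No canton's allocation decreased.

none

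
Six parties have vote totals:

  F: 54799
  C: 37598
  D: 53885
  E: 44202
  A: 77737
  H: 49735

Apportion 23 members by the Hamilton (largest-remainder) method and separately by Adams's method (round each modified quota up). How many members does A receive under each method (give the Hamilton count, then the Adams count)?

6 and 5

Hamilton: F 4, C 3, D 4, E 3, A 6, H 3.
Adams: F 4, C 3, D 4, E 3, A 5, H 4.
A gets 6 under Hamilton and 5 under Adams.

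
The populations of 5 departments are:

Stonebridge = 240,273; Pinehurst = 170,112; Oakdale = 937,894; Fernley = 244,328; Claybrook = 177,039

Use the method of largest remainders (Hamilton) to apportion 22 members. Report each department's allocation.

Total 1769646; standard divisor 1769646/22 ≈ 80438.455.
Standard quotas: Stonebridge 2.9870, Pinehurst 2.1148, Oakdale 11.6598, Fernley 3.0375, Claybrook 2.2009.
Lower quotas: Stonebridge 2, Pinehurst 2, Oakdale 11, Fernley 3, Claybrook 2 (sum 20, leaving 2 seats).
Remainders in descending order: Stonebridge 0.9870, Oakdale 0.6598, Claybrook 0.2009, Pinehurst 0.1148, Fernley 0.0375.
Largest remainders: Stonebridge, Oakdale receive the extra seats.

Stonebridge 3; Pinehurst 2; Oakdale 12; Fernley 3; Claybrook 2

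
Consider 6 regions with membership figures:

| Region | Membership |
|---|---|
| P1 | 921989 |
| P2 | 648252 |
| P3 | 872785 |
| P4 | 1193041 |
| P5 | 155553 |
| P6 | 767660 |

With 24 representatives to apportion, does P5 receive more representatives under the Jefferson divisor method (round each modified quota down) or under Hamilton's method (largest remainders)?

Hamilton

Jefferson: P1 5, P2 3, P3 5, P4 7, P5 0, P6 4.
Hamilton: P1 5, P2 3, P3 5, P4 6, P5 1, P6 4.
P5 gets 0 under Jefferson and 1 under Hamilton.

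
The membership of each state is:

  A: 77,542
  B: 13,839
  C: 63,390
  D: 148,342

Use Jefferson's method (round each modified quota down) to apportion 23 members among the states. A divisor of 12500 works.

With modified divisor 12500: modified quotas A 6.203, B 1.107, C 5.071, D 11.867.
Rounding down: A 6, B 1, C 5, D 11 (total 23).

A=6, B=1, C=5, D=11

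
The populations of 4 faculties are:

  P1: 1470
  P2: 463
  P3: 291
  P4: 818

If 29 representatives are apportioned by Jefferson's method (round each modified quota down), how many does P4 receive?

Standard divisor 3042/29 ≈ 104.897; standard quotas: P1 14.014, P2 4.414, P3 2.774, P4 7.798.
Rounding down gives 14, 4, 2, 7 = 27 seats, so the divisor must be adjusted.
With modified divisor 97.7: modified quotas P1 15.046, P2 4.739, P3 2.979, P4 8.373.
Rounding down: P1 15, P2 4, P3 2, P4 8 (total 29).
P4 receives 8.

8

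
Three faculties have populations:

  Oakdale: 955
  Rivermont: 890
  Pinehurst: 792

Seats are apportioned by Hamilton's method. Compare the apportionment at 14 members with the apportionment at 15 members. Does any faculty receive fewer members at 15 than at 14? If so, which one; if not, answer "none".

At 14 seats: Oakdale 5, Rivermont 5, Pinehurst 4.
At 15 seats: Oakdale 5, Rivermont 5, Pinehurst 5.
No faculty's allocation decreased.

none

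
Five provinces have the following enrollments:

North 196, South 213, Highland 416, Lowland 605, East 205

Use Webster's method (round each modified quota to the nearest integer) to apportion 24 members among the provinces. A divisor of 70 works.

With modified divisor 70: modified quotas North 2.800, South 3.043, Highland 5.943, Lowland 8.643, East 2.929.
Rounding to the nearest integer: North 3, South 3, Highland 6, Lowland 9, East 3 (total 24).

North 3, South 3, Highland 6, Lowland 9, East 3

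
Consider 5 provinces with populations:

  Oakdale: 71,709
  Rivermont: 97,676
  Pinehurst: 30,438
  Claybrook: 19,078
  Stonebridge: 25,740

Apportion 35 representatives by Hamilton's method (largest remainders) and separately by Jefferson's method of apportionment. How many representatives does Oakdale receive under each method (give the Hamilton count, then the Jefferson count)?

10 and 11

Hamilton: Oakdale 10, Rivermont 14, Pinehurst 4, Claybrook 3, Stonebridge 4.
Jefferson: Oakdale 11, Rivermont 15, Pinehurst 4, Claybrook 2, Stonebridge 3.
Oakdale gets 10 under Hamilton and 11 under Jefferson.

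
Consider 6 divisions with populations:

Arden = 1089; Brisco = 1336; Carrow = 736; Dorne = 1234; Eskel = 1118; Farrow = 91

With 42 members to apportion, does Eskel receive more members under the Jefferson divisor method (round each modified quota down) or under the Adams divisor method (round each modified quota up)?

Jefferson: Arden 8, Brisco 10, Carrow 5, Dorne 10, Eskel 9, Farrow 0.
Adams: Arden 8, Brisco 10, Carrow 6, Dorne 9, Eskel 8, Farrow 1.
Eskel gets 9 under Jefferson and 8 under Adams.

Jefferson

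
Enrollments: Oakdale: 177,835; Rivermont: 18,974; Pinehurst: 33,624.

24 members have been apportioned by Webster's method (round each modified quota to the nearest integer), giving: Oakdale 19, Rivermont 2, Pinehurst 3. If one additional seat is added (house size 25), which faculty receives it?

Pinehurst

Priority for the next seat is population ÷ (current seats + 0.5).
Priorities: Oakdale 9119.744, Rivermont 7589.600, Pinehurst 9606.857.
Highest priority: Pinehurst.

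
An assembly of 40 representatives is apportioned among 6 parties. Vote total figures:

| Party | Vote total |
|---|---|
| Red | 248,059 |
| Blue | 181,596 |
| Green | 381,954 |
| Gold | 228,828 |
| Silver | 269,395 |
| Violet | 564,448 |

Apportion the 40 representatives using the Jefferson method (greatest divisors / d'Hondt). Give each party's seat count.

Standard divisor 1874280/40 ≈ 46857; standard quotas: Red 5.294, Blue 3.876, Green 8.151, Gold 4.884, Silver 5.749, Violet 12.046.
Rounding down gives 5, 3, 8, 4, 5, 12 = 37 seats, so the divisor must be adjusted.
With modified divisor 44200: modified quotas Red 5.612, Blue 4.109, Green 8.641, Gold 5.177, Silver 6.095, Violet 12.770.
Rounding down: Red 5, Blue 4, Green 8, Gold 5, Silver 6, Violet 12 (total 40).

Red: 5; Blue: 4; Green: 8; Gold: 5; Silver: 6; Violet: 12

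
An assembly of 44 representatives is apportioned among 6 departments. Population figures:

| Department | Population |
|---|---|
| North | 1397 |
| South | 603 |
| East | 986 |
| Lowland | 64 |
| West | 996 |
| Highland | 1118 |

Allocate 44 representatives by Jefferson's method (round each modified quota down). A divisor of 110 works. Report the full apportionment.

North 12, South 5, East 8, Lowland 0, West 9, Highland 10

With modified divisor 110: modified quotas North 12.700, South 5.482, East 8.964, Lowland 0.582, West 9.055, Highland 10.164.
Rounding down: North 12, South 5, East 8, Lowland 0, West 9, Highland 10 (total 44).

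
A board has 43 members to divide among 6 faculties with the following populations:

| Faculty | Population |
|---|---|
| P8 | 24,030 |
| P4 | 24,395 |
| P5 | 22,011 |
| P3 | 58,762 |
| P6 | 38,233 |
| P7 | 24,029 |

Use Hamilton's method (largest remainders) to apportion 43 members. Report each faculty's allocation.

P8=5, P4=6, P5=5, P3=13, P6=9, P7=5

Total 191460; standard divisor 191460/43 ≈ 4452.558.
Standard quotas: P8 5.3969, P4 5.4789, P5 4.9435, P3 13.1974, P6 8.5867, P7 5.3967.
Lower quotas: P8 5, P4 5, P5 4, P3 13, P6 8, P7 5 (sum 40, leaving 3 seats).
Remainders in descending order: P5 0.9435, P6 0.5867, P4 0.4789, P8 0.3969, P7 0.3967, P3 0.1974.
Largest remainders: P5, P6, P4 receive the extra seats.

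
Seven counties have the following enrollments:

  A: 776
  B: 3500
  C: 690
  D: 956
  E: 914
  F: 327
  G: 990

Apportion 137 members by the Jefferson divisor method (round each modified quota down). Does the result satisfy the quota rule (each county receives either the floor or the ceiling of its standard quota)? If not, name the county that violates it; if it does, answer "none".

Standard quotas: A 13.040, B 58.813, C 11.595, D 16.064, E 15.359, F 5.495, G 16.636.
Jefferson allocation: A 13, B 60, C 11, D 16, E 15, F 5, G 17.
B has quota 58.813 (lower 58, upper 59) but receives 60 — outside the quota interval.

B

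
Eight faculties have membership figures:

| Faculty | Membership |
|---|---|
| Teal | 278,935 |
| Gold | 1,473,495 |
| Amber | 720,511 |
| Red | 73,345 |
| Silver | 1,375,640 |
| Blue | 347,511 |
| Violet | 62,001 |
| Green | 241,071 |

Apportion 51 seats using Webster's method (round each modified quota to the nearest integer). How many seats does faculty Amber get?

8

Standard divisor 4572509/51 ≈ 89657.039; standard quotas: Teal 3.111, Gold 16.435, Amber 8.036, Red 0.818, Silver 15.343, Blue 3.876, Violet 0.692, Green 2.689.
Rounding to the nearest integer gives Teal 3, Gold 16, Amber 8, Red 1, Silver 15, Blue 4, Violet 1, Green 3 — total 51, matching the house size, so no adjustment is needed.
Amber receives 8.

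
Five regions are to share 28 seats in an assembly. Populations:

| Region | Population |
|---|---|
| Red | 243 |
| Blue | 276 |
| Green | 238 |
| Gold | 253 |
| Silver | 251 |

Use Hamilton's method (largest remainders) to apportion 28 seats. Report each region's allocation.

Red=5; Blue=6; Green=5; Gold=6; Silver=6

Total 1261; standard divisor 1261/28 ≈ 45.036.
Standard quotas: Red 5.396, Blue 6.128, Green 5.285, Gold 5.618, Silver 5.573.
Lower quotas: Red 5, Blue 6, Green 5, Gold 5, Silver 5 (sum 26, leaving 2 seats).
Remainders in descending order: Gold 0.618, Silver 0.573, Red 0.396, Green 0.285, Blue 0.128.
The surplus seats go to Gold, Silver.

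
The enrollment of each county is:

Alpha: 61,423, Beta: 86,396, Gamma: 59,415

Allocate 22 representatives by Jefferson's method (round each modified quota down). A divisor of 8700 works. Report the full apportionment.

Alpha 7; Beta 9; Gamma 6

With modified divisor 8700: modified quotas Alpha 7.060, Beta 9.931, Gamma 6.829.
Rounding down: Alpha 7, Beta 9, Gamma 6 (total 22).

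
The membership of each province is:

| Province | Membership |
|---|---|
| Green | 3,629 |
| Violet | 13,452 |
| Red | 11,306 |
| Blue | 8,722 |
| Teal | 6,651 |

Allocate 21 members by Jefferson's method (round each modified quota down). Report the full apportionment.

Green=1, Violet=7, Red=6, Blue=4, Teal=3

Standard divisor 43760/21 ≈ 2083.81; standard quotas: Green 1.742, Violet 6.455, Red 5.426, Blue 4.186, Teal 3.192.
Rounding down gives 1, 6, 5, 4, 3 = 19 seats, so the divisor must be adjusted.
With modified divisor 1850: modified quotas Green 1.962, Violet 7.271, Red 6.111, Blue 4.715, Teal 3.595.
Rounding down: Green 1, Violet 7, Red 6, Blue 4, Teal 3 (total 21).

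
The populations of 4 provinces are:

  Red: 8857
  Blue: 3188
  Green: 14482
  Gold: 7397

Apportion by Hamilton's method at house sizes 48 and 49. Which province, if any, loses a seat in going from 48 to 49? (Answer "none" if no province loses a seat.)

Blue

At 48 seats: Red 13, Blue 5, Green 20, Gold 10.
At 49 seats: Red 13, Blue 4, Green 21, Gold 11.
Blue drops from 5 to 4.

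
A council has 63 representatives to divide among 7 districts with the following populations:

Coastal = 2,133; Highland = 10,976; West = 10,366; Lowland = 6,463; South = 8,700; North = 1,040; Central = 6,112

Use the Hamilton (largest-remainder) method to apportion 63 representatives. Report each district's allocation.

Coastal: 3, Highland: 15, West: 14, Lowland: 9, South: 12, North: 2, Central: 8

Total 45790; standard divisor 45790/63 ≈ 726.825.
Standard quotas: Coastal 2.9347, Highland 15.1013, West 14.2620, Lowland 8.8921, South 11.9699, North 1.4309, Central 8.4092.
Lower quotas: Coastal 2, Highland 15, West 14, Lowland 8, South 11, North 1, Central 8 (sum 59, leaving 4 seats).
Remainders in descending order: South 0.9699, Coastal 0.9347, Lowland 0.8921, North 0.4309, Central 0.4092, West 0.2620, Highland 0.1013.
The surplus seats go to South, Coastal, Lowland, North.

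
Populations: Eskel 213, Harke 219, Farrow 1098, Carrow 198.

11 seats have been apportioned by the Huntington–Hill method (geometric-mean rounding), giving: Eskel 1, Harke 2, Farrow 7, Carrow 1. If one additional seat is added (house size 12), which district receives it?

Priority for the next seat is population ÷ (√(s·(s+1))).
Priorities: Eskel 150.614, Harke 89.406, Farrow 146.726, Carrow 140.007.
Highest priority: Eskel.

Eskel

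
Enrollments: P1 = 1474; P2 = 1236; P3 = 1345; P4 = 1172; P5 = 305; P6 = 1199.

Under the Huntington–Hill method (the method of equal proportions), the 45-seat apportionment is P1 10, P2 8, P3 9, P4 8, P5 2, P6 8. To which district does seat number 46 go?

P2

Priority for the next seat is population ÷ (√(s·(s+1))).
Priorities: P1 140.540, P2 145.664, P3 141.775, P4 138.122, P5 124.516, P6 141.304.
Highest priority: P2.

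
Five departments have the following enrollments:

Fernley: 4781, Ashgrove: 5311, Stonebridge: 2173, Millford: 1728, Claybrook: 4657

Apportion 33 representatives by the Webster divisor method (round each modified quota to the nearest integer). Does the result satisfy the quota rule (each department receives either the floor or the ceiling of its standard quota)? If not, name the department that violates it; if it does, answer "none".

none

Standard quotas: Fernley 8.460, Ashgrove 9.397, Stonebridge 3.845, Millford 3.058, Claybrook 8.240.
Webster allocation: Fernley 9, Ashgrove 9, Stonebridge 4, Millford 3, Claybrook 8.
Every allocation lies between the lower and upper quota.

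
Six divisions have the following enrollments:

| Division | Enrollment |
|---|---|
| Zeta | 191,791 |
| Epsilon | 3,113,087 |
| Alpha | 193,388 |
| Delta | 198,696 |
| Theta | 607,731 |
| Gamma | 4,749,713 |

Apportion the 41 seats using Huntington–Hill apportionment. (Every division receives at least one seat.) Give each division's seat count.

With divisor 225867: modified quotas Zeta 0.849, Epsilon 13.783, Alpha 0.856, Delta 0.880, Theta 2.691, Gamma 21.029.
Geometric-mean thresholds: Zeta (min 1), Epsilon √(13·14)=13.491, Alpha (min 1), Delta (min 1), Theta √(2·3)=2.449, Gamma √(21·22)=21.494.
Each quota rounded against its threshold gives Zeta 1, Epsilon 14, Alpha 1, Delta 1, Theta 3, Gamma 21 (total 41).

Zeta=1, Epsilon=14, Alpha=1, Delta=1, Theta=3, Gamma=21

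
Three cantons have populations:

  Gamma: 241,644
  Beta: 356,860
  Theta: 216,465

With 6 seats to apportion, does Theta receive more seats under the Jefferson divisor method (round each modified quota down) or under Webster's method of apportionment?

Webster

Jefferson: Gamma 2, Beta 3, Theta 1.
Webster: Gamma 2, Beta 2, Theta 2.
Theta gets 1 under Jefferson and 2 under Webster.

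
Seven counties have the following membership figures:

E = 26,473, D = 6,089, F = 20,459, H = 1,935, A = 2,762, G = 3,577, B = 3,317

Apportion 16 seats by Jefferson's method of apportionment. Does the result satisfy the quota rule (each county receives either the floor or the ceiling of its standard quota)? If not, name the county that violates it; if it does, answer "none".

Standard quotas: E 6.556, D 1.508, F 5.066, H 0.479, A 0.684, G 0.886, B 0.821.
Jefferson allocation: E 7, D 1, F 6, H 0, A 0, G 1, B 1.
Every allocation lies between the lower and upper quota.

none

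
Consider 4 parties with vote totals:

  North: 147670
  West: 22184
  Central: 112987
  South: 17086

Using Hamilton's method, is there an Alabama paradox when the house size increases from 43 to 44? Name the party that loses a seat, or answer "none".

South

At 43 seats: North 21, West 3, Central 16, South 3.
At 44 seats: North 22, West 3, Central 17, South 2.
South drops from 3 to 2.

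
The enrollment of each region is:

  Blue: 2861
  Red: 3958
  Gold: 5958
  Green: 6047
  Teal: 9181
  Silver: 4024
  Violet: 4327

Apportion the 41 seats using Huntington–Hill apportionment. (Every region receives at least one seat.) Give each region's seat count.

Blue 3, Red 4, Gold 7, Green 7, Teal 10, Silver 5, Violet 5

With divisor 892: modified quotas Blue 3.207, Red 4.437, Gold 6.679, Green 6.779, Teal 10.293, Silver 4.511, Violet 4.851.
Geometric-mean thresholds: Blue √(3·4)=3.464, Red √(4·5)=4.472, Gold √(6·7)=6.481, Green √(6·7)=6.481, Teal √(10·11)=10.488, Silver √(4·5)=4.472, Violet √(4·5)=4.472.
Each quota rounded against its threshold gives Blue 3, Red 4, Gold 7, Green 7, Teal 10, Silver 5, Violet 5 (total 41).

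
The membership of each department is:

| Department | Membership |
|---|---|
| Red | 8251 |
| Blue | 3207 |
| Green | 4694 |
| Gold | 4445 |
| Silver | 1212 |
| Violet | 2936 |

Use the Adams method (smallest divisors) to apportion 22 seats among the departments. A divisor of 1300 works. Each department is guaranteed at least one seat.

Red=7, Blue=3, Green=4, Gold=4, Silver=1, Violet=3

With modified divisor 1300: modified quotas Red 6.347, Blue 2.467, Green 3.611, Gold 3.419, Silver 0.932, Violet 2.258.
Rounding up: Red 7, Blue 3, Green 4, Gold 4, Silver 1, Violet 3 (total 22).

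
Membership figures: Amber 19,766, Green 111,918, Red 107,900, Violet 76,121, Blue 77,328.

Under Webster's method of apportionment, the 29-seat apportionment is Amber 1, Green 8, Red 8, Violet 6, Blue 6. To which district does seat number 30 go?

Amber

Priority for the next seat is population ÷ (current seats + 0.5).
Priorities: Amber 13177.333, Green 13166.824, Red 12694.118, Violet 11710.923, Blue 11896.615.
Highest priority: Amber.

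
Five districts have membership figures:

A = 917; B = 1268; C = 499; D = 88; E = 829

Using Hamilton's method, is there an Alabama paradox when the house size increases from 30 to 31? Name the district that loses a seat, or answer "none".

At 30 seats: A 8, B 10, C 4, D 1, E 7.
At 31 seats: A 8, B 11, C 4, D 1, E 7.
No district's allocation decreased.

none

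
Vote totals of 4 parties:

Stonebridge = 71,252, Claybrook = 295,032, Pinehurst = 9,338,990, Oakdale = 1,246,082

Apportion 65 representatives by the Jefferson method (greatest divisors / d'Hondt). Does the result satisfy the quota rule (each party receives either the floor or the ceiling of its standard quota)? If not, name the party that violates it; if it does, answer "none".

Standard quotas: Stonebridge 0.423, Claybrook 1.751, Pinehurst 55.430, Oakdale 7.396.
Jefferson allocation: Stonebridge 0, Claybrook 1, Pinehurst 57, Oakdale 7.
Pinehurst has quota 55.430 (lower 55, upper 56) but receives 57 — outside the quota interval.

Pinehurst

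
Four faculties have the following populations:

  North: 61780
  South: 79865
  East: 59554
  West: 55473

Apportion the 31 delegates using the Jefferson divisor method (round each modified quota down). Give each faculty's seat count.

North 7, South 10, East 7, West 7

Standard divisor 256672/31 ≈ 8279.742; standard quotas: North 7.462, South 9.646, East 7.193, West 6.700.
Rounding down gives 7, 9, 7, 6 = 29 seats, so the divisor must be adjusted.
With modified divisor 7800: modified quotas North 7.921, South 10.239, East 7.635, West 7.112.
Rounding down: North 7, South 10, East 7, West 7 (total 31).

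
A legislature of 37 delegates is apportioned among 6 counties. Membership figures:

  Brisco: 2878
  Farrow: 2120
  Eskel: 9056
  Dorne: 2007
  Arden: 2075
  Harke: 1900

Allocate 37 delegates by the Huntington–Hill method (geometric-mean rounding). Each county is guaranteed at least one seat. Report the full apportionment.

Brisco: 5, Farrow: 4, Eskel: 17, Dorne: 4, Arden: 4, Harke: 3

With divisor 549: modified quotas Brisco 5.242, Farrow 3.862, Eskel 16.495, Dorne 3.656, Arden 3.780, Harke 3.461.
Geometric-mean thresholds: Brisco √(5·6)=5.477, Farrow √(3·4)=3.464, Eskel √(16·17)=16.492, Dorne √(3·4)=3.464, Arden √(3·4)=3.464, Harke √(3·4)=3.464.
Each quota rounded against its threshold gives Brisco 5, Farrow 4, Eskel 17, Dorne 4, Arden 4, Harke 3 (total 37).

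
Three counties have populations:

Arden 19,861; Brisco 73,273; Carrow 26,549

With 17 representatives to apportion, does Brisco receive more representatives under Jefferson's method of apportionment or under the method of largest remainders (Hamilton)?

Jefferson

Jefferson: Arden 2, Brisco 11, Carrow 4.
Hamilton: Arden 3, Brisco 10, Carrow 4.
Brisco gets 11 under Jefferson and 10 under Hamilton.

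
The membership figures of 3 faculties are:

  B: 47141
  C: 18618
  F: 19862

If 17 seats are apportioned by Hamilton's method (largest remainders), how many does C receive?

4

The standard divisor is 85621/17 ≈ 5036.529.
Standard quotas: B 9.3598, C 3.6966, F 3.9436.
Lower quotas: B 9, C 3, F 3 (sum 15, leaving 2 seats).
Remainders in descending order: F 0.9436, C 0.6966, B 0.3598.
The surplus seats go to F, C.
C receives 4.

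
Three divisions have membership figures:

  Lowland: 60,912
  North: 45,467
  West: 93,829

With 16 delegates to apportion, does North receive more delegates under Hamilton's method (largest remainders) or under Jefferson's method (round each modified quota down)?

Hamilton

Hamilton: Lowland 5, North 4, West 7.
Jefferson: Lowland 5, North 3, West 8.
North gets 4 under Hamilton and 3 under Jefferson.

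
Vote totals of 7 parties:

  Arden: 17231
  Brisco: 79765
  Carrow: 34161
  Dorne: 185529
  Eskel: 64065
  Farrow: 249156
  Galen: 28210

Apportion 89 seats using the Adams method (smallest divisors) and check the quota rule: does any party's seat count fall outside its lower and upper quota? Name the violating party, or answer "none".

Standard quotas: Arden 2.330, Brisco 10.787, Carrow 4.620, Dorne 25.090, Eskel 8.664, Farrow 33.694, Galen 3.815.
Adams allocation: Arden 3, Brisco 11, Carrow 5, Dorne 24, Eskel 9, Farrow 33, Galen 4.
Dorne has quota 25.090 (lower 25, upper 26) but receives 24 — outside the quota interval.

Dorne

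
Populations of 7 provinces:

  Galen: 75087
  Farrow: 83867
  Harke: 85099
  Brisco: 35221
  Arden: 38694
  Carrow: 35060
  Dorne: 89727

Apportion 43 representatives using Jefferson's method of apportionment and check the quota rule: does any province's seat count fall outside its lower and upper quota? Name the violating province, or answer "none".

Standard quotas: Galen 7.292, Farrow 8.145, Harke 8.265, Brisco 3.421, Arden 3.758, Carrow 3.405, Dorne 8.714.
Jefferson allocation: Galen 7, Farrow 8, Harke 9, Brisco 3, Arden 4, Carrow 3, Dorne 9.
Every allocation lies between the lower and upper quota.

none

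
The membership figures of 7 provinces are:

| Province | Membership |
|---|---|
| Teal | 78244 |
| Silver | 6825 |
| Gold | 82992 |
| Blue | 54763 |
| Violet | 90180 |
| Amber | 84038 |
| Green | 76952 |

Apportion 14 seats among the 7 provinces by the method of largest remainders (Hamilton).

The standard divisor is 473994/14 ≈ 33856.714.
Standard quotas: Teal 2.3110, Silver 0.2016, Gold 2.4513, Blue 1.6175, Violet 2.6636, Amber 2.4822, Green 2.2729.
Lower quotas: Teal 2, Silver 0, Gold 2, Blue 1, Violet 2, Amber 2, Green 2 (sum 11, leaving 3 seats).
Remainders in descending order: Violet 0.6636, Blue 0.6175, Amber 0.4822, Gold 0.4513, Teal 0.3110, Green 0.2729, Silver 0.2016.
The surplus seats go to Violet, Blue, Amber.

Teal: 2; Silver: 0; Gold: 2; Blue: 2; Violet: 3; Amber: 3; Green: 2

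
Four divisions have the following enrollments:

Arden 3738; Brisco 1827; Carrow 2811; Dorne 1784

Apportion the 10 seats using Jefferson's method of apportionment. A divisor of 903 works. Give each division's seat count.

Arden 4; Brisco 2; Carrow 3; Dorne 1

With modified divisor 903: modified quotas Arden 4.140, Brisco 2.023, Carrow 3.113, Dorne 1.976.
Rounding down: Arden 4, Brisco 2, Carrow 3, Dorne 1 (total 10).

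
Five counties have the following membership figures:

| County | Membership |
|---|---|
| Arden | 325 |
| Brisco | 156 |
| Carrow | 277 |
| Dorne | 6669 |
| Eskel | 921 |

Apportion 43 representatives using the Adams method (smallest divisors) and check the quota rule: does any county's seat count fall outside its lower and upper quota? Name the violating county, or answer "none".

Standard quotas: Arden 1.674, Brisco 0.804, Carrow 1.427, Dorne 34.352, Eskel 4.744.
Adams allocation: Arden 2, Brisco 1, Carrow 2, Dorne 33, Eskel 5.
Dorne has quota 34.352 (lower 34, upper 35) but receives 33 — outside the quota interval.

Dorne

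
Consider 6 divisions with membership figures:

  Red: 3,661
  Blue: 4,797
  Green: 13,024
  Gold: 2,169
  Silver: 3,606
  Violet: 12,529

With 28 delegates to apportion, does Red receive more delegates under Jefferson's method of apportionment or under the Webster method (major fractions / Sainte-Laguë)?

Webster

Jefferson: Red 2, Blue 3, Green 10, Gold 1, Silver 2, Violet 10.
Webster: Red 3, Blue 3, Green 9, Gold 2, Silver 2, Violet 9.
Red gets 2 under Jefferson and 3 under Webster.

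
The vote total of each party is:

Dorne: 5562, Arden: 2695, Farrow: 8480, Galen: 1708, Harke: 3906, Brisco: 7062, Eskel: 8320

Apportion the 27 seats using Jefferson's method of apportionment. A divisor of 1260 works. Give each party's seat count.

Dorne 4, Arden 2, Farrow 6, Galen 1, Harke 3, Brisco 5, Eskel 6

With modified divisor 1260: modified quotas Dorne 4.414, Arden 2.139, Farrow 6.730, Galen 1.356, Harke 3.100, Brisco 5.605, Eskel 6.603.
Rounding down: Dorne 4, Arden 2, Farrow 6, Galen 1, Harke 3, Brisco 5, Eskel 6 (total 27).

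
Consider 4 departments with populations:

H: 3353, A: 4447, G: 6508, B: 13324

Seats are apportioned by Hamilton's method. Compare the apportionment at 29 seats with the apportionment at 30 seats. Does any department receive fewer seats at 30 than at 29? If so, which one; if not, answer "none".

none

At 29 seats: H 3, A 5, G 7, B 14.
At 30 seats: H 4, A 5, G 7, B 14.
No department's allocation decreased.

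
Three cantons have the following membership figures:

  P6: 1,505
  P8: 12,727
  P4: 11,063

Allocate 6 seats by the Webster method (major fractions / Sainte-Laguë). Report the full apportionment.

Standard divisor 25295/6 ≈ 4215.833; standard quotas: P6 0.357, P8 3.019, P4 2.624.
Rounding to the nearest integer gives P6 0, P8 3, P4 3 — total 6, matching the house size, so no adjustment is needed.

P6 0, P8 3, P4 3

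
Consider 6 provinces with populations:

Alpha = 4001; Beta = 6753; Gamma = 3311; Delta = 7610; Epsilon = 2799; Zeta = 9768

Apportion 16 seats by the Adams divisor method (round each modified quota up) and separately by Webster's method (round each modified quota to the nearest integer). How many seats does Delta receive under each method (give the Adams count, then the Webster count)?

3 and 4

Adams: Alpha 2, Beta 3, Gamma 2, Delta 3, Epsilon 2, Zeta 4.
Webster: Alpha 2, Beta 3, Gamma 2, Delta 4, Epsilon 1, Zeta 4.
Delta gets 3 under Adams and 4 under Webster.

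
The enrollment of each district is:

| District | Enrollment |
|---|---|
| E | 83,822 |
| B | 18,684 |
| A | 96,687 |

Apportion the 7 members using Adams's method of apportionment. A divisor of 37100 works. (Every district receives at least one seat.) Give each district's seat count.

With modified divisor 37100: modified quotas E 2.259, B 0.504, A 2.606.
Rounding up: E 3, B 1, A 3 (total 7).

E 3; B 1; A 3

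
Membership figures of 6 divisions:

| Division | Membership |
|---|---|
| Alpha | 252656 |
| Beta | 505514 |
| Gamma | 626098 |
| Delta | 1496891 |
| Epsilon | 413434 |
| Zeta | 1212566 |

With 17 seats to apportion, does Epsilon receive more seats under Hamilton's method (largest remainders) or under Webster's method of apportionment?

Webster

Hamilton: Alpha 1, Beta 2, Gamma 2, Delta 6, Epsilon 1, Zeta 5.
Webster: Alpha 1, Beta 2, Gamma 2, Delta 6, Epsilon 2, Zeta 4.
Epsilon gets 1 under Hamilton and 2 under Webster.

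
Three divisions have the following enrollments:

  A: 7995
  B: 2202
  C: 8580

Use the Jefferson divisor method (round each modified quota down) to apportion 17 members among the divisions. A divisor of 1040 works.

A 7, B 2, C 8

With modified divisor 1040: modified quotas A 7.688, B 2.117, C 8.250.
Rounding down: A 7, B 2, C 8 (total 17).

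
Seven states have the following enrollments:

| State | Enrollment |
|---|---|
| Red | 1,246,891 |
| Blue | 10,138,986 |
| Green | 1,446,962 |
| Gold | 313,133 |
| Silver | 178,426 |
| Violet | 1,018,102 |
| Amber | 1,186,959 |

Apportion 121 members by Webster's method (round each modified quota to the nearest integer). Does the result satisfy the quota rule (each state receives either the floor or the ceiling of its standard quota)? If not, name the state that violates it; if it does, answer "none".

Standard quotas: Red 9.715, Blue 78.999, Green 11.274, Gold 2.440, Silver 1.390, Violet 7.933, Amber 9.248.
Webster allocation: Red 10, Blue 80, Green 11, Gold 2, Silver 1, Violet 8, Amber 9.
Blue has quota 78.999 (lower 78, upper 79) but receives 80 — outside the quota interval.

Blue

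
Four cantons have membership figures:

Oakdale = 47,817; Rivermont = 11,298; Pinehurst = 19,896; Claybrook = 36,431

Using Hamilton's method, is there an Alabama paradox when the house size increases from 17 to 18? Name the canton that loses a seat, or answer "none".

none

At 17 seats: Oakdale 7, Rivermont 2, Pinehurst 3, Claybrook 5.
At 18 seats: Oakdale 7, Rivermont 2, Pinehurst 3, Claybrook 6.
No canton's allocation decreased.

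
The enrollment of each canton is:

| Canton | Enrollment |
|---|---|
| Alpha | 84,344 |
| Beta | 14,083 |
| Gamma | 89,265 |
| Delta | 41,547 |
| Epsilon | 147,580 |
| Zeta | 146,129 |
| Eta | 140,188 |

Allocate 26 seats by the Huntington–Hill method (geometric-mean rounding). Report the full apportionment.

With divisor 26224: modified quotas Alpha 3.216, Beta 0.537, Gamma 3.404, Delta 1.584, Epsilon 5.628, Zeta 5.572, Eta 5.346.
Geometric-mean thresholds: Alpha √(3·4)=3.464, Beta (min 1), Gamma √(3·4)=3.464, Delta √(1·2)=1.414, Epsilon √(5·6)=5.477, Zeta √(5·6)=5.477, Eta √(5·6)=5.477.
Each quota rounded against its threshold gives Alpha 3, Beta 1, Gamma 3, Delta 2, Epsilon 6, Zeta 6, Eta 5 (total 26).

Alpha 3, Beta 1, Gamma 3, Delta 2, Epsilon 6, Zeta 6, Eta 5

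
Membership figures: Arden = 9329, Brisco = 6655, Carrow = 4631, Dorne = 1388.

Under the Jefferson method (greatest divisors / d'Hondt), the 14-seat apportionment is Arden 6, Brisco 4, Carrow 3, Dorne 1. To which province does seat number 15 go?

Arden

Priority for the next seat is population ÷ (current seats + 1).
Priorities: Arden 1332.714, Brisco 1331.000, Carrow 1157.750, Dorne 694.000.
Highest priority: Arden.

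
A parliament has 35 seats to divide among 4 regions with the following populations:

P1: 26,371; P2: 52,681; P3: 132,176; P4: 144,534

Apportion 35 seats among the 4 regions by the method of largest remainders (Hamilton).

P1: 3; P2: 5; P3: 13; P4: 14

Standard divisor: 355762 ÷ 35 ≈ 10164.629.
Standard quotas: P1 2.5944, P2 5.1828, P3 13.0035, P4 14.2193.
Lower quotas: P1 2, P2 5, P3 13, P4 14 (sum 34, leaving 1 seat).
Remainders in descending order: P1 0.5944, P4 0.2193, P2 0.1828, P3 0.0035.
Largest remainder: P1 receives the extra seat.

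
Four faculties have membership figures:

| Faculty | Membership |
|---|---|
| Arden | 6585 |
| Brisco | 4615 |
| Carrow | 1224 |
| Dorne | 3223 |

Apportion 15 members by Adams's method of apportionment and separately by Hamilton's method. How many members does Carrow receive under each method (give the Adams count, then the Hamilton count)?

2 and 1

Adams: Arden 6, Brisco 4, Carrow 2, Dorne 3.
Hamilton: Arden 6, Brisco 5, Carrow 1, Dorne 3.
Carrow gets 2 under Adams and 1 under Hamilton.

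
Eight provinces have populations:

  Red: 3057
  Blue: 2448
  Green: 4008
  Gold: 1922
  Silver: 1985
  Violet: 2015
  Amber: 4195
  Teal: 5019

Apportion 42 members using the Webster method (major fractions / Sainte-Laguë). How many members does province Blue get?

4

Standard divisor 24649/42 ≈ 586.881; standard quotas: Red 5.209, Blue 4.171, Green 6.829, Gold 3.275, Silver 3.382, Violet 3.433, Amber 7.148, Teal 8.552.
Rounding to the nearest integer gives 5, 4, 7, 3, 3, 3, 7, 9 = 41 seats, so the divisor must be adjusted.
With modified divisor 571: modified quotas Red 5.354, Blue 4.287, Green 7.019, Gold 3.366, Silver 3.476, Violet 3.529, Amber 7.347, Teal 8.790.
Rounding to the nearest integer: Red 5, Blue 4, Green 7, Gold 3, Silver 3, Violet 4, Amber 7, Teal 9 (total 42).
Blue receives 4.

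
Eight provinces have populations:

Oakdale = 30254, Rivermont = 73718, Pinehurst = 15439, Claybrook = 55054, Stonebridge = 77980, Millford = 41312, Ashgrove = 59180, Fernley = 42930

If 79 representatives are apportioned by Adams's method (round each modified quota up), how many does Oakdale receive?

6

Standard divisor 395867/79 ≈ 5010.975; standard quotas: Oakdale 6.038, Rivermont 14.711, Pinehurst 3.081, Claybrook 10.987, Stonebridge 15.562, Millford 8.244, Ashgrove 11.810, Fernley 8.567.
Rounding up gives 7, 15, 4, 11, 16, 9, 12, 9 = 83 seats, so the divisor must be adjusted.
With modified divisor 5230: modified quotas Oakdale 5.785, Rivermont 14.095, Pinehurst 2.952, Claybrook 10.527, Stonebridge 14.910, Millford 7.899, Ashgrove 11.315, Fernley 8.208.
Rounding up: Oakdale 6, Rivermont 15, Pinehurst 3, Claybrook 11, Stonebridge 15, Millford 8, Ashgrove 12, Fernley 9 (total 79).
Oakdale receives 6.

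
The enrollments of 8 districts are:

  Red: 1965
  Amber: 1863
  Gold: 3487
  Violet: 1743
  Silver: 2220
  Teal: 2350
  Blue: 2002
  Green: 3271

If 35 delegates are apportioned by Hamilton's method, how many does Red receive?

Standard divisor: 18901 ÷ 35 ≈ 540.029.
Standard quotas: Red 3.639, Amber 3.450, Gold 6.457, Violet 3.228, Silver 4.111, Teal 4.352, Blue 3.707, Green 6.057.
Lower quotas: Red 3, Amber 3, Gold 6, Violet 3, Silver 4, Teal 4, Blue 3, Green 6 (sum 32, leaving 3 seats).
Remainders in descending order: Blue 0.707, Red 0.639, Gold 0.457, Amber 0.450, Teal 0.352, Violet 0.228, Silver 0.111, Green 0.057.
The surplus seats go to Blue, Red, Gold.
Red receives 4.

4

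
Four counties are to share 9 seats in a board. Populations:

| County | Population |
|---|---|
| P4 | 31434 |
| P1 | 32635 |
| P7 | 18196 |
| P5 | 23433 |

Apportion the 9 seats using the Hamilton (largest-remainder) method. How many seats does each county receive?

Standard divisor: 105698 ÷ 9 ≈ 11744.222.
Standard quotas: P4 2.6766, P1 2.7788, P7 1.5494, P5 1.9953.
Lower quotas: P4 2, P1 2, P7 1, P5 1 (sum 6, leaving 3 seats).
Remainders in descending order: P5 0.9953, P1 0.7788, P4 0.6766, P7 0.5494.
The surplus seats go to P5, P1, P4.

P4 3, P1 3, P7 1, P5 2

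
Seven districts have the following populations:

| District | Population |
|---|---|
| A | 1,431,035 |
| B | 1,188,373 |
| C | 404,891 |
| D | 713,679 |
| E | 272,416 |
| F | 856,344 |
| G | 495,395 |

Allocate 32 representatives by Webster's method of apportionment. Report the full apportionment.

A 9, B 7, C 2, D 4, E 2, F 5, G 3

Standard divisor 5362133/32 ≈ 167566.656; standard quotas: A 8.540, B 7.092, C 2.416, D 4.259, E 1.626, F 5.110, G 2.956.
Rounding to the nearest integer gives A 9, B 7, C 2, D 4, E 2, F 5, G 3 — total 32, matching the house size, so no adjustment is needed.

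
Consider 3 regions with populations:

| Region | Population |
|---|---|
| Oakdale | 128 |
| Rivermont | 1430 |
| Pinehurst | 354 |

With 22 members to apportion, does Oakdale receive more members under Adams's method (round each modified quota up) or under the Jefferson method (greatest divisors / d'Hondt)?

Adams

Adams: Oakdale 2, Rivermont 16, Pinehurst 4.
Jefferson: Oakdale 1, Rivermont 17, Pinehurst 4.
Oakdale gets 2 under Adams and 1 under Jefferson.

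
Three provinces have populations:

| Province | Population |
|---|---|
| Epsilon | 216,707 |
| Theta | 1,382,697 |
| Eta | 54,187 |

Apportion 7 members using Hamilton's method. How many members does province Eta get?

Total 1653591; standard divisor 1653591/7 ≈ 236227.286.
Standard quotas: Epsilon 0.9174, Theta 5.8532, Eta 0.2294.
Lower quotas: Epsilon 0, Theta 5, Eta 0 (sum 5, leaving 2 seats).
Remainders in descending order: Epsilon 0.9174, Theta 0.8532, Eta 0.2294.
The surplus seats go to Epsilon, Theta.
Eta receives 0.

0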